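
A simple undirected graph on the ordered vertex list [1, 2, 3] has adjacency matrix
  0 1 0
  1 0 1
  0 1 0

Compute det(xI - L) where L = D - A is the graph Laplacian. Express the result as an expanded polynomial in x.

x^3 - 4x^2 + 3x

Each diagonal entry of L is the vertex degree and each off-diagonal entry is -1 where an edge is present, 0 otherwise; in the order [1, 2, 3] the diagonal is [1, 2, 1]. The eigenvalues of L are [0, 1, 3]; the characteristic polynomial is the product of (x - lambda_i), which multiplies out to x^3 - 4x^2 + 3x. The coefficient of x^2 equals -trace(L) = -4, matching the sum of degrees. The eigenvalues sum to 4, which equals trace(L) = 2|E|. There is one zero in the spectrum, matching the 1 component.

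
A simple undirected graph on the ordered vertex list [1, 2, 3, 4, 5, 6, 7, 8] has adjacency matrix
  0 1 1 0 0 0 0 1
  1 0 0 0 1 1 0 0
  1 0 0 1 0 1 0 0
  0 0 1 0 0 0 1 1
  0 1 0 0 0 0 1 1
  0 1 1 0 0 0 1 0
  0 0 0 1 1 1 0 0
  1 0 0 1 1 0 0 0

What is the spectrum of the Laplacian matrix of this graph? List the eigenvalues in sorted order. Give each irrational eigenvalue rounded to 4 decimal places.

[0, 2, 2, 2, 4, 4, 4, 6]

Reading degrees in the order [1, 2, 3, 4, 5, 6, 7, 8] gives [3, 3, 3, 3, 3, 3, 3, 3]; set D = diag(3, 3, 3, 3, 3, 3, 3, 3) and form L = D - A. Diagonalising L (or applying a numerical eigensolver to the 8x8 matrix) gives the spectrum above. The single zero eigenvalue shows the graph is connected.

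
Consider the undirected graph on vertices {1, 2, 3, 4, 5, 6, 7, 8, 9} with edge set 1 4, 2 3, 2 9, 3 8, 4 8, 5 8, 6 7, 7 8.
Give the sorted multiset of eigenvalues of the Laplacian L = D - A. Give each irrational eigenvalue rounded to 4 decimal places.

With the vertex order [1, 2, 3, 4, 5, 6, 7, 8, 9], the degrees are [1, 2, 2, 2, 1, 1, 2, 4, 1], giving D = diag(1, 2, 2, 2, 1, 1, 2, 4, 1) and L = D - A. Diagonalising L (or applying a numerical eigensolver to the 9x9 matrix) gives the spectrum above.

[0, 0.2398, 0.3820, 0.7199, 1.4240, 2.2032, 2.6180, 3.1692, 5.2439]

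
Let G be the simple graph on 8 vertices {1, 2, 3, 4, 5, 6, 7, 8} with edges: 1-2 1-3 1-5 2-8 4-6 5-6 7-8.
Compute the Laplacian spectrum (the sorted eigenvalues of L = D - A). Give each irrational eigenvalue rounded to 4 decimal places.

With the vertex order [1, 2, 3, 4, 5, 6, 7, 8], the degrees are [3, 2, 1, 1, 2, 2, 1, 2], giving D = diag(3, 2, 1, 1, 2, 2, 1, 2) and L = D - A. The multiplicity of 0 as a Laplacian eigenvalue equals the number of connected components. There is one zero in the spectrum, matching the 1 component.

[0, 0.1981, 0.4915, 1.3204, 1.5550, 2.8258, 3.2470, 4.3623]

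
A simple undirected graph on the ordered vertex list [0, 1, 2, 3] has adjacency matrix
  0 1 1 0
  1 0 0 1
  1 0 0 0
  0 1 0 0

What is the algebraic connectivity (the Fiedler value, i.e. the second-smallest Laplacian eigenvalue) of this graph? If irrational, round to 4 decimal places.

0.5858

With the vertex order [0, 1, 2, 3], the degrees are [2, 2, 1, 1], giving D = diag(2, 2, 1, 1) and L = D - A. The smallest Laplacian eigenvalue is always 0. The next one, lambda_2 = 0.5858, measures how hard the graph is to disconnect: larger values mean better connectivity.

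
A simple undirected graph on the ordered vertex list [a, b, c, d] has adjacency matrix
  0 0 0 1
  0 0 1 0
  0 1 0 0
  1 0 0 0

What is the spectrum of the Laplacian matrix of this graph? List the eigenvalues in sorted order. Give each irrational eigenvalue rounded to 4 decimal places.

Reading degrees in the order [a, b, c, d] gives [1, 1, 1, 1]; set D = diag(1, 1, 1, 1) and form L = D - A. Since every row of L sums to 0, the all-ones vector is in the kernel and 0 is an eigenvalue. The 2 zero eigenvalues correspond to the 2 connected components.

[0, 0, 2, 2]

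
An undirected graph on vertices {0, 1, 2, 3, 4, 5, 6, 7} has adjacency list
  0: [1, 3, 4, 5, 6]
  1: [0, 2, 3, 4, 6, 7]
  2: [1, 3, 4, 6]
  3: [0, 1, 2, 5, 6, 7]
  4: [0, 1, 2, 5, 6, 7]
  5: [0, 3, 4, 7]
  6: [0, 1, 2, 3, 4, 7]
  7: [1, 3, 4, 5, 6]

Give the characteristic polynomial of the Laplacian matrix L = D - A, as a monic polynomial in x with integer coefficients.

x^8 - 42x^7 + 748x^6 - 7318x^5 + 42447x^4 - 145856x^3 + 274660x^2 - 218400x

With the vertex order [0, 1, 2, 3, 4, 5, 6, 7], the degrees are [5, 6, 4, 6, 6, 4, 6, 5], giving D = diag(5, 6, 4, 6, 6, 4, 6, 5) and L = D - A. Computing det(xI - L) by cofactor expansion (or equivalently via sum-over-permutations) gives x^8 - 42x^7 + 748x^6 - 7318x^5 + 42447x^4 - 145856x^3 + 274660x^2 - 218400x. The constant term is 0 because L is singular (the all-ones vector lies in its kernel).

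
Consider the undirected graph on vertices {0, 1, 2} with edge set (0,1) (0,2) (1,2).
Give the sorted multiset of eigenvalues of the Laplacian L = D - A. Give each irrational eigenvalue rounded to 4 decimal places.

[0, 3, 3]

Reading degrees in the order [0, 1, 2] gives [2, 2, 2]; set D = diag(2, 2, 2) and form L = D - A. L is symmetric positive semidefinite, so every eigenvalue is real and nonnegative. The eigenvalues sum to 6, which equals trace(L) = 2|E|.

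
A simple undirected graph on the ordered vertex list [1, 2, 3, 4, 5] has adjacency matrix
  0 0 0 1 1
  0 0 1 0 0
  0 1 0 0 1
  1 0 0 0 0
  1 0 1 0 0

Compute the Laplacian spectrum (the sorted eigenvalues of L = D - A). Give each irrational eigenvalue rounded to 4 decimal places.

Each diagonal entry of L is the vertex degree and each off-diagonal entry is -1 where an edge is present, 0 otherwise; in the order [1, 2, 3, 4, 5] the diagonal is [2, 1, 2, 1, 2]. Since every row of L sums to 0, the all-ones vector is in the kernel and 0 is an eigenvalue.

[0, 0.3820, 1.3820, 2.6180, 3.6180]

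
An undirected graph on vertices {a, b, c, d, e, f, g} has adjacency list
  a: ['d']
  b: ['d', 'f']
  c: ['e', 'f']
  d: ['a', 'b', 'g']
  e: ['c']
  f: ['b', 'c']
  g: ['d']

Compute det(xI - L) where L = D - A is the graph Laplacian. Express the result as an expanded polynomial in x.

Reading degrees in the order [a, b, c, d, e, f, g] gives [1, 2, 2, 3, 1, 2, 1]; set D = diag(1, 2, 2, 3, 1, 2, 1) and form L = D - A. Computing det(xI - L) by cofactor expansion (or equivalently via sum-over-permutations) gives x^7 - 12x^6 + 54x^5 - 114x^4 + 116x^3 - 52x^2 + 7x. The constant term is 0 because L is singular (the all-ones vector lies in its kernel). The eigenvalues sum to 12, which equals trace(L) = 2|E|.

x^7 - 12x^6 + 54x^5 - 114x^4 + 116x^3 - 52x^2 + 7x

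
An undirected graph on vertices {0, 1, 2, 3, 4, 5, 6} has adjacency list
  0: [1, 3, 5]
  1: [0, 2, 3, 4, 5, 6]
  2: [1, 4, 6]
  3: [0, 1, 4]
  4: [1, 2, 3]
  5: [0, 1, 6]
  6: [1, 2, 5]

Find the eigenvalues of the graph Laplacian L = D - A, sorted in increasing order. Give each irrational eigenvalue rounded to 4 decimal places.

Each diagonal entry of L is the vertex degree and each off-diagonal entry is -1 where an edge is present, 0 otherwise; in the order [0, 1, 2, 3, 4, 5, 6] the diagonal is [3, 6, 3, 3, 3, 3, 3]. Diagonalising L (or applying a numerical eigensolver to the 7x7 matrix) gives the spectrum above. The single zero eigenvalue shows the graph is connected. The largest eigenvalue, 7, is at most the vertex count 7.

[0, 2, 2, 4, 4, 5, 7]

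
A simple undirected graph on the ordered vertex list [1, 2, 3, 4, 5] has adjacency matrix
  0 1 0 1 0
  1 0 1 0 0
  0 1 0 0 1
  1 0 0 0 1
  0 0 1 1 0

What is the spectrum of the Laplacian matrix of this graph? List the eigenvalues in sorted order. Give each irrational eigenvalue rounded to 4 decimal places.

[0, 1.3820, 1.3820, 3.6180, 3.6180]

With the vertex order [1, 2, 3, 4, 5], the degrees are [2, 2, 2, 2, 2], giving D = diag(2, 2, 2, 2, 2) and L = D - A. The multiplicity of 0 as a Laplacian eigenvalue equals the number of connected components. The single zero eigenvalue shows the graph is connected. There is one zero in the spectrum, matching the 1 component. The largest eigenvalue, 3.6180, is at most the vertex count 5.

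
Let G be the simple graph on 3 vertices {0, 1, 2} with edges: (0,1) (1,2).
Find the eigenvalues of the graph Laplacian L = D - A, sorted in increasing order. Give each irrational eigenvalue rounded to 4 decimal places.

[0, 1, 3]

Each diagonal entry of L is the vertex degree and each off-diagonal entry is -1 where an edge is present, 0 otherwise; in the order [0, 1, 2] the diagonal is [1, 2, 1]. The multiplicity of 0 as a Laplacian eigenvalue equals the number of connected components. By the matrix-tree theorem the graph has (1/3) * product of the nonzero eigenvalues = 1 spanning tree.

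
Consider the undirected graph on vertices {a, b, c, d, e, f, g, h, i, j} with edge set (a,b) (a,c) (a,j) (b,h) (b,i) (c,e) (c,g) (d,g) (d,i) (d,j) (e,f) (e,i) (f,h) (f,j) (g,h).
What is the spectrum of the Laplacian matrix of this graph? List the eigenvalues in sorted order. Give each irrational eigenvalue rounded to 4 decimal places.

[0, 2, 2, 2, 2, 2, 5, 5, 5, 5]

Reading degrees in the order [a, b, c, d, e, f, g, h, i, j] gives [3, 3, 3, 3, 3, 3, 3, 3, 3, 3]; set D = diag(3, 3, 3, 3, 3, 3, 3, 3, 3, 3) and form L = D - A. Diagonalising L (or applying a numerical eigensolver to the 10x10 matrix) gives the spectrum above. By the matrix-tree theorem the graph has (1/10) * product of the nonzero eigenvalues = 2000 spanning trees. The eigenvalues sum to 30, which equals trace(L) = 2|E|.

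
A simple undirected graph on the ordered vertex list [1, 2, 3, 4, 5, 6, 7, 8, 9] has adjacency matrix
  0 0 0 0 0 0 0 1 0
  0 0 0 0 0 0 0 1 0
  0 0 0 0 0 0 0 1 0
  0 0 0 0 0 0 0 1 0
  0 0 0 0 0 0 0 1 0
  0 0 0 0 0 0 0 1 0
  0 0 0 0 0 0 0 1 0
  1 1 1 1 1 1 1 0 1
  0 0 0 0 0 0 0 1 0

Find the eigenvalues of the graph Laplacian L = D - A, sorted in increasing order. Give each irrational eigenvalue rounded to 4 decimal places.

[0, 1, 1, 1, 1, 1, 1, 1, 9]

Each diagonal entry of L is the vertex degree and each off-diagonal entry is -1 where an edge is present, 0 otherwise; in the order [1, 2, 3, 4, 5, 6, 7, 8, 9] the diagonal is [1, 1, 1, 1, 1, 1, 1, 8, 1]. Since every row of L sums to 0, the all-ones vector is in the kernel and 0 is an eigenvalue. The single zero eigenvalue shows the graph is connected. There is one zero in the spectrum, matching the 1 component.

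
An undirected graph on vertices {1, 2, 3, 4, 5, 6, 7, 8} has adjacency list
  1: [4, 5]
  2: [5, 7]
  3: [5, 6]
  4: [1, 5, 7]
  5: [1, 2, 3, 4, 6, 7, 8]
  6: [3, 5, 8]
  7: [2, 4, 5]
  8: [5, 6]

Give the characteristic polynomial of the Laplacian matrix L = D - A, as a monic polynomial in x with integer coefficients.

With the vertex order [1, 2, 3, 4, 5, 6, 7, 8], the degrees are [2, 2, 2, 3, 7, 3, 3, 2], giving D = diag(2, 2, 2, 3, 7, 3, 3, 2) and L = D - A. L has integer entries, so p(x) = det(xI - L) has integer coefficients. Expanding the determinant yields x^8 - 24x^7 + 230x^6 - 1146x^5 + 3209x^4 - 5046x^3 + 4120x^2 - 1344x. Since p(0) = det(-L) = 0, x divides p(x). There is one zero in the spectrum, matching the 1 component.

x^8 - 24x^7 + 230x^6 - 1146x^5 + 3209x^4 - 5046x^3 + 4120x^2 - 1344x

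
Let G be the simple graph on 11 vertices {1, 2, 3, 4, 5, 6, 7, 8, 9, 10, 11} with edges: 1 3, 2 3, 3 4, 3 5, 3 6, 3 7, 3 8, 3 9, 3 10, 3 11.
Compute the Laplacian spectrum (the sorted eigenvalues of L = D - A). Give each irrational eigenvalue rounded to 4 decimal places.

[0, 1, 1, 1, 1, 1, 1, 1, 1, 1, 11]

With the vertex order [1, 2, 3, 4, 5, 6, 7, 8, 9, 10, 11], the degrees are [1, 1, 10, 1, 1, 1, 1, 1, 1, 1, 1], giving D = diag(1, 1, 10, 1, 1, 1, 1, 1, 1, 1, 1) and L = D - A. The multiplicity of 0 as a Laplacian eigenvalue equals the number of connected components.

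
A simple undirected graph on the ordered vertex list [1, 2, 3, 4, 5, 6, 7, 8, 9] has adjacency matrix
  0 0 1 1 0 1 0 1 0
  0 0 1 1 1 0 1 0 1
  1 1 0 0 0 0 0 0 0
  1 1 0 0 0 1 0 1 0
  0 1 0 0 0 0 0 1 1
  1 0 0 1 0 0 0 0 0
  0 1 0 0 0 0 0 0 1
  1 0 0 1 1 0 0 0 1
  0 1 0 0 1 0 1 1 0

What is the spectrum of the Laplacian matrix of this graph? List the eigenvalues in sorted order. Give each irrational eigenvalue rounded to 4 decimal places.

With the vertex order [1, 2, 3, 4, 5, 6, 7, 8, 9], the degrees are [4, 5, 2, 4, 3, 2, 2, 4, 4], giving D = diag(4, 5, 2, 4, 3, 2, 2, 4, 4) and L = D - A. L is symmetric positive semidefinite, so every eigenvalue is real and nonnegative. There is one zero in the spectrum, matching the 1 component.

[0, 1.0273, 1.7849, 2.1358, 3.5212, 4.4296, 4.8370, 5.5960, 6.6682]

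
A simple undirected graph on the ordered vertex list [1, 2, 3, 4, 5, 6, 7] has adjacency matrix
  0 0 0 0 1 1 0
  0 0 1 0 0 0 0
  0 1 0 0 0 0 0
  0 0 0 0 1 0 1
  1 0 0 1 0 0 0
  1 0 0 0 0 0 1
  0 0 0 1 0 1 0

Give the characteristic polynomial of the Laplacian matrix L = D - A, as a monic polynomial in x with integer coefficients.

x^7 - 12x^6 + 55x^5 - 120x^4 + 125x^3 - 50x^2

Each diagonal entry of L is the vertex degree and each off-diagonal entry is -1 where an edge is present, 0 otherwise; in the order [1, 2, 3, 4, 5, 6, 7] the diagonal is [2, 1, 1, 2, 2, 2, 2]. Computing det(xI - L) by cofactor expansion (or equivalently via sum-over-permutations) gives x^7 - 12x^6 + 55x^5 - 120x^4 + 125x^3 - 50x^2. Since p(0) = det(-L) = 0, x divides p(x). The eigenvalues sum to 12, which equals trace(L) = 2|E|.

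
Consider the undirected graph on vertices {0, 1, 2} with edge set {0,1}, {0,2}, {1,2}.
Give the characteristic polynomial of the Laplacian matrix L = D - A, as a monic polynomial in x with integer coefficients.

x^3 - 6x^2 + 9x

With the vertex order [0, 1, 2], the degrees are [2, 2, 2], giving D = diag(2, 2, 2) and L = D - A. Computing det(xI - L) by cofactor expansion (or equivalently via sum-over-permutations) gives x^3 - 6x^2 + 9x. The coefficient of x^2 equals -trace(L) = -6, matching the sum of degrees. By the matrix-tree theorem the graph has (1/3) * product of the nonzero eigenvalues = 3 spanning trees.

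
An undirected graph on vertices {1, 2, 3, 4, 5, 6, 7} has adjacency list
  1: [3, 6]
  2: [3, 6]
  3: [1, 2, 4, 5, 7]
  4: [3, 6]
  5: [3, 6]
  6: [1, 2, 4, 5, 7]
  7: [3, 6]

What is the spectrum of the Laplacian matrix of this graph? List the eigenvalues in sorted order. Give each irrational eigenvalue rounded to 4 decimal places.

[0, 2, 2, 2, 2, 5, 7]

Each diagonal entry of L is the vertex degree and each off-diagonal entry is -1 where an edge is present, 0 otherwise; in the order [1, 2, 3, 4, 5, 6, 7] the diagonal is [2, 2, 5, 2, 2, 5, 2]. The multiplicity of 0 as a Laplacian eigenvalue equals the number of connected components. The single zero eigenvalue shows the graph is connected. The eigenvalues sum to 20, which equals trace(L) = 2|E|.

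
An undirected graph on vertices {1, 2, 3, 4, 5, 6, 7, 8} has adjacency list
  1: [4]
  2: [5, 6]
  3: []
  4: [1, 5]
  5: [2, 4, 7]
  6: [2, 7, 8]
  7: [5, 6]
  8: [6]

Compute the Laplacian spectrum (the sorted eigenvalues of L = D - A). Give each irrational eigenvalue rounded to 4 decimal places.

With the vertex order [1, 2, 3, 4, 5, 6, 7, 8], the degrees are [1, 2, 0, 2, 3, 3, 2, 1], giving D = diag(1, 2, 0, 2, 3, 3, 2, 1) and L = D - A. The multiplicity of 0 as a Laplacian eigenvalue equals the number of connected components. The 2 zero eigenvalues correspond to the 2 connected components.

[0, 0, 0.3588, 1, 2, 2.2763, 3.5892, 4.7757]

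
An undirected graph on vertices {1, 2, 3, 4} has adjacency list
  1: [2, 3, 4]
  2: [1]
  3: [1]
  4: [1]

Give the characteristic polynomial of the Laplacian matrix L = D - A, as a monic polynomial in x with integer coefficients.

With the vertex order [1, 2, 3, 4], the degrees are [3, 1, 1, 1], giving D = diag(3, 1, 1, 1) and L = D - A. The eigenvalues of L are [0, 1, 1, 4]; the characteristic polynomial is the product of (x - lambda_i), which multiplies out to x^4 - 6x^3 + 9x^2 - 4x. Since p(0) = det(-L) = 0, x divides p(x). The eigenvalues sum to 6, which equals trace(L) = 2|E|.

x^4 - 6x^3 + 9x^2 - 4x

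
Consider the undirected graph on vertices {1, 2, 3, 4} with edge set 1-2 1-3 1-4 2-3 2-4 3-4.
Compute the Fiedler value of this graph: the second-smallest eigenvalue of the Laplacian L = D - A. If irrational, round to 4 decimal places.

4

Reading degrees in the order [1, 2, 3, 4] gives [3, 3, 3, 3]; set D = diag(3, 3, 3, 3) and form L = D - A. The sorted Laplacian eigenvalues are [0, 4, 4, 4]; the algebraic connectivity is the second entry, 4.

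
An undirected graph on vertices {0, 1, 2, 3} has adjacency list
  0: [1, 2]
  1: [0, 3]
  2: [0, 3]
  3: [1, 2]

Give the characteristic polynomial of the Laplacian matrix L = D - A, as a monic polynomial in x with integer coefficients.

With the vertex order [0, 1, 2, 3], the degrees are [2, 2, 2, 2], giving D = diag(2, 2, 2, 2) and L = D - A. The eigenvalues of L are [0, 2, 2, 4]; the characteristic polynomial is the product of (x - lambda_i), which multiplies out to x^4 - 8x^3 + 20x^2 - 16x. Since p(0) = det(-L) = 0, x divides p(x). The largest eigenvalue, 4, is at most the vertex count 4.

x^4 - 8x^3 + 20x^2 - 16x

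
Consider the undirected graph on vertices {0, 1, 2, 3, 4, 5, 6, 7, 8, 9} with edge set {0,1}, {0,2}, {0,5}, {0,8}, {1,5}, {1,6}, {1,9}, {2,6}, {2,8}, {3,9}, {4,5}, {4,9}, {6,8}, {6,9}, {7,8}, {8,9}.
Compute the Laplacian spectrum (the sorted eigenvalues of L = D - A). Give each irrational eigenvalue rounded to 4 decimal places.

[0, 0.7521, 0.9480, 1.5702, 2.7130, 3.2843, 4.6940, 5.1949, 5.9609, 6.8826]

Reading degrees in the order [0, 1, 2, 3, 4, 5, 6, 7, 8, 9] gives [4, 4, 3, 1, 2, 3, 4, 1, 5, 5]; set D = diag(4, 4, 3, 1, 2, 3, 4, 1, 5, 5) and form L = D - A. Since every row of L sums to 0, the all-ones vector is in the kernel and 0 is an eigenvalue. The single zero eigenvalue shows the graph is connected. The eigenvalues sum to 32, which equals trace(L) = 2|E|.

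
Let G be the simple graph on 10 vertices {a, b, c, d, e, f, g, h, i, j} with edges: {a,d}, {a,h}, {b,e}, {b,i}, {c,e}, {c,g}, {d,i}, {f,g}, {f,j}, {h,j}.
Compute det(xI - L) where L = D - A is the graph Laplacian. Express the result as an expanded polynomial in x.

With the vertex order [a, b, c, d, e, f, g, h, i, j], the degrees are [2, 2, 2, 2, 2, 2, 2, 2, 2, 2], giving D = diag(2, 2, 2, 2, 2, 2, 2, 2, 2, 2) and L = D - A. Computing det(xI - L) by cofactor expansion (or equivalently via sum-over-permutations) gives x^10 - 20x^9 + 170x^8 - 800x^7 + 2275x^6 - 4004x^5 + 4290x^4 - 2640x^3 + 825x^2 - 100x. The coefficient of x^9 equals -trace(L) = -20, matching the sum of degrees. By the matrix-tree theorem the graph has (1/10) * product of the nonzero eigenvalues = 10 spanning trees.

x^10 - 20x^9 + 170x^8 - 800x^7 + 2275x^6 - 4004x^5 + 4290x^4 - 2640x^3 + 825x^2 - 100x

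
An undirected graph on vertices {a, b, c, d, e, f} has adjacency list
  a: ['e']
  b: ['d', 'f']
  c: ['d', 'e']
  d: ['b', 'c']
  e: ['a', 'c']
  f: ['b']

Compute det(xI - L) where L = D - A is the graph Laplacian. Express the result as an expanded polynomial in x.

x^6 - 10x^5 + 36x^4 - 56x^3 + 35x^2 - 6x

Reading degrees in the order [a, b, c, d, e, f] gives [1, 2, 2, 2, 2, 1]; set D = diag(1, 2, 2, 2, 2, 1) and form L = D - A. Computing det(xI - L) by cofactor expansion (or equivalently via sum-over-permutations) gives x^6 - 10x^5 + 36x^4 - 56x^3 + 35x^2 - 6x. Since p(0) = det(-L) = 0, x divides p(x). The largest eigenvalue, 3.7321, is at most the vertex count 6.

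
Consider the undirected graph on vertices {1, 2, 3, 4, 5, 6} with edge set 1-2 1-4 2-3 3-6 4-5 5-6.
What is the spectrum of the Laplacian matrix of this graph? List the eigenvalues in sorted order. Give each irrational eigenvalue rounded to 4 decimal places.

Reading degrees in the order [1, 2, 3, 4, 5, 6] gives [2, 2, 2, 2, 2, 2]; set D = diag(2, 2, 2, 2, 2, 2) and form L = D - A. Since every row of L sums to 0, the all-ones vector is in the kernel and 0 is an eigenvalue. The largest eigenvalue, 4, is at most the vertex count 6. There is one zero in the spectrum, matching the 1 component.

[0, 1, 1, 3, 3, 4]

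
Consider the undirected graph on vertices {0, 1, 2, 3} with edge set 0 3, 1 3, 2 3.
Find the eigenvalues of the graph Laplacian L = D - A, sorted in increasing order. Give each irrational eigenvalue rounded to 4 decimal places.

With the vertex order [0, 1, 2, 3], the degrees are [1, 1, 1, 3], giving D = diag(1, 1, 1, 3) and L = D - A. Since every row of L sums to 0, the all-ones vector is in the kernel and 0 is an eigenvalue. There is one zero in the spectrum, matching the 1 component.

[0, 1, 1, 4]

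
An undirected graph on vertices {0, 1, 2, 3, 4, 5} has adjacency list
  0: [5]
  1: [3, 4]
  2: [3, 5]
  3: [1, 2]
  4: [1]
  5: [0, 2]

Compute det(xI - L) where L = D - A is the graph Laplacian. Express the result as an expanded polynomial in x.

Reading degrees in the order [0, 1, 2, 3, 4, 5] gives [1, 2, 2, 2, 1, 2]; set D = diag(1, 2, 2, 2, 1, 2) and form L = D - A. Computing det(xI - L) by cofactor expansion (or equivalently via sum-over-permutations) gives x^6 - 10x^5 + 36x^4 - 56x^3 + 35x^2 - 6x. The coefficient of x^5 equals -trace(L) = -10, matching the sum of degrees.

x^6 - 10x^5 + 36x^4 - 56x^3 + 35x^2 - 6x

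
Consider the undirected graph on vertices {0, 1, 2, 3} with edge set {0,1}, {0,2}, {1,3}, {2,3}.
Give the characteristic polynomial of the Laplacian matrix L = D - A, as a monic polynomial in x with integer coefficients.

x^4 - 8x^3 + 20x^2 - 16x

Each diagonal entry of L is the vertex degree and each off-diagonal entry is -1 where an edge is present, 0 otherwise; in the order [0, 1, 2, 3] the diagonal is [2, 2, 2, 2]. Computing det(xI - L) by cofactor expansion (or equivalently via sum-over-permutations) gives x^4 - 8x^3 + 20x^2 - 16x. The coefficient of x^3 equals -trace(L) = -8, matching the sum of degrees. The eigenvalues sum to 8, which equals trace(L) = 2|E|. The largest eigenvalue, 4, is at most the vertex count 4.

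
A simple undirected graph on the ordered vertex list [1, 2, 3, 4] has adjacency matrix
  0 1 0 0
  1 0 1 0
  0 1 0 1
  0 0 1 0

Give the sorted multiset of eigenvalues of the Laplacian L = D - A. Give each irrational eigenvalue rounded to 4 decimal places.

Each diagonal entry of L is the vertex degree and each off-diagonal entry is -1 where an edge is present, 0 otherwise; in the order [1, 2, 3, 4] the diagonal is [1, 2, 2, 1]. Since every row of L sums to 0, the all-ones vector is in the kernel and 0 is an eigenvalue. The single zero eigenvalue shows the graph is connected. There is one zero in the spectrum, matching the 1 component.

[0, 0.5858, 2, 3.4142]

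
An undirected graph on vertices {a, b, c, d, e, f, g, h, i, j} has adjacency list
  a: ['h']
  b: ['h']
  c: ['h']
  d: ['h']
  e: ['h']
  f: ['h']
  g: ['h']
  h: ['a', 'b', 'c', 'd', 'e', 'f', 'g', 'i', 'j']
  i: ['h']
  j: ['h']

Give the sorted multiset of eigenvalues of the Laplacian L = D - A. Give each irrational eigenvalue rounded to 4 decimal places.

Each diagonal entry of L is the vertex degree and each off-diagonal entry is -1 where an edge is present, 0 otherwise; in the order [a, b, c, d, e, f, g, h, i, j] the diagonal is [1, 1, 1, 1, 1, 1, 1, 9, 1, 1]. Since every row of L sums to 0, the all-ones vector is in the kernel and 0 is an eigenvalue. The single zero eigenvalue shows the graph is connected. The eigenvalues sum to 18, which equals trace(L) = 2|E|.

[0, 1, 1, 1, 1, 1, 1, 1, 1, 10]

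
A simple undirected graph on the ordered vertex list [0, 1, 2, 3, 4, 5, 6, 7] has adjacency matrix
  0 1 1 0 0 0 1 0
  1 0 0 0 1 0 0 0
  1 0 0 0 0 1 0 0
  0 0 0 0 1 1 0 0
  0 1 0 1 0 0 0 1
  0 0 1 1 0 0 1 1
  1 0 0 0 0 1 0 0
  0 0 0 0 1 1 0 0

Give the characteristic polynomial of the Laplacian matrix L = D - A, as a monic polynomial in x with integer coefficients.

x^8 - 20x^7 + 163x^6 - 700x^5 + 1708x^4 - 2368x^3 + 1728x^2 - 512x

Each diagonal entry of L is the vertex degree and each off-diagonal entry is -1 where an edge is present, 0 otherwise; in the order [0, 1, 2, 3, 4, 5, 6, 7] the diagonal is [3, 2, 2, 2, 3, 4, 2, 2]. L has integer entries, so p(x) = det(xI - L) has integer coefficients. Expanding the determinant yields x^8 - 20x^7 + 163x^6 - 700x^5 + 1708x^4 - 2368x^3 + 1728x^2 - 512x. The constant term is 0 because L is singular (the all-ones vector lies in its kernel). The largest eigenvalue, 5.5616, is at most the vertex count 8.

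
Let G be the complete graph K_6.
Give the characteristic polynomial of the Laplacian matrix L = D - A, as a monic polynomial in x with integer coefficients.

The graph has 6 vertices and degree multiset [5, 5, 5, 5, 5, 5]; D is the diagonal matrix of degrees and L = D - A. The eigenvalues of L are [0, 6, 6, 6, 6, 6]; the characteristic polynomial is the product of (x - lambda_i), which multiplies out to x^6 - 30x^5 + 360x^4 - 2160x^3 + 6480x^2 - 7776x. The constant term is 0 because L is singular (the all-ones vector lies in its kernel). The eigenvalues sum to 30, which equals trace(L) = 2|E|. There is one zero in the spectrum, matching the 1 component.

x^6 - 30x^5 + 360x^4 - 2160x^3 + 6480x^2 - 7776x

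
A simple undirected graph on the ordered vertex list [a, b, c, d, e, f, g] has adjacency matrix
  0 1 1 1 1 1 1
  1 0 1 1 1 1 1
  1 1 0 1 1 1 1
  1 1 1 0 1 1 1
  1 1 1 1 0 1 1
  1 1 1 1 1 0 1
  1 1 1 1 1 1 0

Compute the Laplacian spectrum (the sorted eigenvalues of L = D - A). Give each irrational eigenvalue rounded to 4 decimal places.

[0, 7, 7, 7, 7, 7, 7]

With the vertex order [a, b, c, d, e, f, g], the degrees are [6, 6, 6, 6, 6, 6, 6], giving D = diag(6, 6, 6, 6, 6, 6, 6) and L = D - A. Since every row of L sums to 0, the all-ones vector is in the kernel and 0 is an eigenvalue. The single zero eigenvalue shows the graph is connected.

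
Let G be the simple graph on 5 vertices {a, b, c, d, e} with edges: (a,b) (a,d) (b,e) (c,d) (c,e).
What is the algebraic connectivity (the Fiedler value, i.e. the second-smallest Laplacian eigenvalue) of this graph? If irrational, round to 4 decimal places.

1.3820

Each diagonal entry of L is the vertex degree and each off-diagonal entry is -1 where an edge is present, 0 otherwise; in the order [a, b, c, d, e] the diagonal is [2, 2, 2, 2, 2]. The smallest Laplacian eigenvalue is always 0. The next one, lambda_2 = 1.3820, measures how hard the graph is to disconnect: larger values mean better connectivity. The eigenvalues sum to 10, which equals trace(L) = 2|E|.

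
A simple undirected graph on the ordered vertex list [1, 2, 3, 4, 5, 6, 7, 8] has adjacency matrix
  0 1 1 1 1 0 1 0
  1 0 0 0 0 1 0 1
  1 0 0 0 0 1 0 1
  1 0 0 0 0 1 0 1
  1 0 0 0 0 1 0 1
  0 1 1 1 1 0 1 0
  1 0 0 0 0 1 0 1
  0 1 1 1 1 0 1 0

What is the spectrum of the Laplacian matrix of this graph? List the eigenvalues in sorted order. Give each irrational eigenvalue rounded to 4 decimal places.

[0, 3, 3, 3, 3, 5, 5, 8]

Reading degrees in the order [1, 2, 3, 4, 5, 6, 7, 8] gives [5, 3, 3, 3, 3, 5, 3, 5]; set D = diag(5, 3, 3, 3, 3, 5, 3, 5) and form L = D - A. Diagonalising L (or applying a numerical eigensolver to the 8x8 matrix) gives the spectrum above. The single zero eigenvalue shows the graph is connected. The largest eigenvalue, 8, is at most the vertex count 8.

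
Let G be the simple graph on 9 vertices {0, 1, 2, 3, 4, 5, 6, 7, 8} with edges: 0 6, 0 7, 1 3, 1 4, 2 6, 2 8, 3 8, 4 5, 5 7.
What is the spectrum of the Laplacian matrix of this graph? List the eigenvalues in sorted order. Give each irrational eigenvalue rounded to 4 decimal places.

[0, 0.4679, 0.4679, 1.6527, 1.6527, 3, 3, 3.8794, 3.8794]

Reading degrees in the order [0, 1, 2, 3, 4, 5, 6, 7, 8] gives [2, 2, 2, 2, 2, 2, 2, 2, 2]; set D = diag(2, 2, 2, 2, 2, 2, 2, 2, 2) and form L = D - A. Diagonalising L (or applying a numerical eigensolver to the 9x9 matrix) gives the spectrum above.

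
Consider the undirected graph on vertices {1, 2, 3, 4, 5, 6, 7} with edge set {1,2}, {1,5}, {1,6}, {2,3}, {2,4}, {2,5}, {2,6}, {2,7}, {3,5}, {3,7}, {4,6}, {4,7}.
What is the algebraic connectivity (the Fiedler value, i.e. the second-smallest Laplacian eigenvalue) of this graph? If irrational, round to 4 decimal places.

Each diagonal entry of L is the vertex degree and each off-diagonal entry is -1 where an edge is present, 0 otherwise; in the order [1, 2, 3, 4, 5, 6, 7] the diagonal is [3, 6, 3, 3, 3, 3, 3]. The sorted Laplacian eigenvalues are [0, 2, 2, 4, 4, 5, 7]; the algebraic connectivity is the second entry, 2. The eigenvalues sum to 24, which equals trace(L) = 2|E|.

2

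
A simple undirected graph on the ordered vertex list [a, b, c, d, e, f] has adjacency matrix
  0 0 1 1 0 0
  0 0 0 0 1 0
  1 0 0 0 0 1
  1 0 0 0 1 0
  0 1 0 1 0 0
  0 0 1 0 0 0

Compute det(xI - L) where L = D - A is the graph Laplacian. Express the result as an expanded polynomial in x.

Reading degrees in the order [a, b, c, d, e, f] gives [2, 1, 2, 2, 2, 1]; set D = diag(2, 1, 2, 2, 2, 1) and form L = D - A. L has integer entries, so p(x) = det(xI - L) has integer coefficients. Expanding the determinant yields x^6 - 10x^5 + 36x^4 - 56x^3 + 35x^2 - 6x. Since p(0) = det(-L) = 0, x divides p(x). The largest eigenvalue, 3.7321, is at most the vertex count 6.

x^6 - 10x^5 + 36x^4 - 56x^3 + 35x^2 - 6x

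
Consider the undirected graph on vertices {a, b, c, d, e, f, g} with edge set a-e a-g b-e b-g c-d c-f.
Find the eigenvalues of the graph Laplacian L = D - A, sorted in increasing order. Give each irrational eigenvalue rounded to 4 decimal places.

Each diagonal entry of L is the vertex degree and each off-diagonal entry is -1 where an edge is present, 0 otherwise; in the order [a, b, c, d, e, f, g] the diagonal is [2, 2, 2, 1, 2, 1, 2]. The multiplicity of 0 as a Laplacian eigenvalue equals the number of connected components. The 2 zero eigenvalues correspond to the 2 connected components. There are 2 zeros in the spectrum, matching the 2 components. The eigenvalues sum to 12, which equals trace(L) = 2|E|.

[0, 0, 1, 2, 2, 3, 4]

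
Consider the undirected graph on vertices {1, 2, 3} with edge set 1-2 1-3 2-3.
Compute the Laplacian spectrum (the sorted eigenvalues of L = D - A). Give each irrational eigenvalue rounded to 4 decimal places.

Reading degrees in the order [1, 2, 3] gives [2, 2, 2]; set D = diag(2, 2, 2) and form L = D - A. Since every row of L sums to 0, the all-ones vector is in the kernel and 0 is an eigenvalue. The largest eigenvalue, 3, is at most the vertex count 3.

[0, 3, 3]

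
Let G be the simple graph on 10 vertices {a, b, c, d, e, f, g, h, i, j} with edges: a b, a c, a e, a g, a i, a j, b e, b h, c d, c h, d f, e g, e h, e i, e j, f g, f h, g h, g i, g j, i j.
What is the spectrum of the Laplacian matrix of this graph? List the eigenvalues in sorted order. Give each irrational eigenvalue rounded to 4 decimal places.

[0, 1.1446, 2.5827, 2.7639, 3.4886, 5, 5.5552, 6.4989, 7.2361, 7.7300]

With the vertex order [a, b, c, d, e, f, g, h, i, j], the degrees are [6, 3, 3, 2, 6, 3, 6, 5, 4, 4], giving D = diag(6, 3, 3, 2, 6, 3, 6, 5, 4, 4) and L = D - A. Since every row of L sums to 0, the all-ones vector is in the kernel and 0 is an eigenvalue. By the matrix-tree theorem the graph has (1/10) * product of the nonzero eigenvalues = 28780 spanning trees.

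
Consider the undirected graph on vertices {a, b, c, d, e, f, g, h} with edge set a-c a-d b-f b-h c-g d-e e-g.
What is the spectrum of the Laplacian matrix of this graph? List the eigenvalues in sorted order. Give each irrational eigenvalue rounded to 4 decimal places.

[0, 0, 1, 1.3820, 1.3820, 3, 3.6180, 3.6180]

With the vertex order [a, b, c, d, e, f, g, h], the degrees are [2, 2, 2, 2, 2, 1, 2, 1], giving D = diag(2, 2, 2, 2, 2, 1, 2, 1) and L = D - A. The multiplicity of 0 as a Laplacian eigenvalue equals the number of connected components. The 2 zero eigenvalues correspond to the 2 connected components.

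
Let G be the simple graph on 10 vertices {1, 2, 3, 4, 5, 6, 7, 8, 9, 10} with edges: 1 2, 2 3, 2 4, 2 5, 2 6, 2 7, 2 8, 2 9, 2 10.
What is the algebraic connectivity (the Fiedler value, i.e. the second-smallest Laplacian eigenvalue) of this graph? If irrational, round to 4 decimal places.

1

Reading degrees in the order [1, 2, 3, 4, 5, 6, 7, 8, 9, 10] gives [1, 9, 1, 1, 1, 1, 1, 1, 1, 1]; set D = diag(1, 9, 1, 1, 1, 1, 1, 1, 1, 1) and form L = D - A. Computing the eigenvalues of L and sorting gives [0, 1, 1, 1, 1, 1, 1, 1, 1, 10]. The Fiedler value lambda_2 = 1 is strictly positive, so the graph is connected.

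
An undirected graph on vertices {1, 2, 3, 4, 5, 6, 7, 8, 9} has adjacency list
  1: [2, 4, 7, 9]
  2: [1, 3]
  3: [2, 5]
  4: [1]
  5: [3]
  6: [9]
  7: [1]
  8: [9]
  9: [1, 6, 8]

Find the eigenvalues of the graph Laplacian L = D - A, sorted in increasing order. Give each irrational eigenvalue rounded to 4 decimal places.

Reading degrees in the order [1, 2, 3, 4, 5, 6, 7, 8, 9] gives [4, 2, 2, 1, 1, 1, 1, 1, 3]; set D = diag(4, 2, 2, 1, 1, 1, 1, 1, 3) and form L = D - A. The multiplicity of 0 as a Laplacian eigenvalue equals the number of connected components. The single zero eigenvalue shows the graph is connected. By the matrix-tree theorem the graph has (1/9) * product of the nonzero eigenvalues = 1 spanning tree. There is one zero in the spectrum, matching the 1 component.

[0, 0.2232, 0.4919, 1, 1, 1.4712, 3, 3.4838, 5.3298]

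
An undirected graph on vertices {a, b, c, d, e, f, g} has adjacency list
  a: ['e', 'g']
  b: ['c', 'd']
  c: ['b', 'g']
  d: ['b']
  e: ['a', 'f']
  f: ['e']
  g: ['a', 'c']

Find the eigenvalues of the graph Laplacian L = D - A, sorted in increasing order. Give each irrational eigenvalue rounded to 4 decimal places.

[0, 0.1981, 0.7530, 1.5550, 2.4450, 3.2470, 3.8019]

With the vertex order [a, b, c, d, e, f, g], the degrees are [2, 2, 2, 1, 2, 1, 2], giving D = diag(2, 2, 2, 1, 2, 1, 2) and L = D - A. Since every row of L sums to 0, the all-ones vector is in the kernel and 0 is an eigenvalue. The single zero eigenvalue shows the graph is connected. The largest eigenvalue, 3.8019, is at most the vertex count 7.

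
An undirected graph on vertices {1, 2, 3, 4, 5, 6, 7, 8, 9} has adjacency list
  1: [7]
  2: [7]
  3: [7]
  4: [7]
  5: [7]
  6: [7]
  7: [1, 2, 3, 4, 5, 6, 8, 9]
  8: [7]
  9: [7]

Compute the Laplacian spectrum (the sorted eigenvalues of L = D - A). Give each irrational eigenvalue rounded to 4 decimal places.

[0, 1, 1, 1, 1, 1, 1, 1, 9]

With the vertex order [1, 2, 3, 4, 5, 6, 7, 8, 9], the degrees are [1, 1, 1, 1, 1, 1, 8, 1, 1], giving D = diag(1, 1, 1, 1, 1, 1, 8, 1, 1) and L = D - A. L is symmetric positive semidefinite, so every eigenvalue is real and nonnegative. The single zero eigenvalue shows the graph is connected. There is one zero in the spectrum, matching the 1 component.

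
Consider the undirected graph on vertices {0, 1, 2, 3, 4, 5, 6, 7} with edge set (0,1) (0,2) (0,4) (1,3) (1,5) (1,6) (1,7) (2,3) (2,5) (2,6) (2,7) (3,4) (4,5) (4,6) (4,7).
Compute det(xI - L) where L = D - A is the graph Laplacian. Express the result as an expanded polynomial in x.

x^8 - 30x^7 + 375x^6 - 2540x^5 + 10095x^4 - 23598x^3 + 30105x^2 - 16200x

Each diagonal entry of L is the vertex degree and each off-diagonal entry is -1 where an edge is present, 0 otherwise; in the order [0, 1, 2, 3, 4, 5, 6, 7] the diagonal is [3, 5, 5, 3, 5, 3, 3, 3]. The eigenvalues of L are [0, 3, 3, 3, 3, 5, 5, 8]; the characteristic polynomial is the product of (x - lambda_i), which multiplies out to x^8 - 30x^7 + 375x^6 - 2540x^5 + 10095x^4 - 23598x^3 + 30105x^2 - 16200x. The coefficient of x^7 equals -trace(L) = -30, matching the sum of degrees. There is one zero in the spectrum, matching the 1 component. The eigenvalues sum to 30, which equals trace(L) = 2|E|.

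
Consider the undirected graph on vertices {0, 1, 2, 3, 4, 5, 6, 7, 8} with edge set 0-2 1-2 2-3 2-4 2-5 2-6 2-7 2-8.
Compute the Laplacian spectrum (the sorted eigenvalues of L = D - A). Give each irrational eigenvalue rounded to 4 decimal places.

Each diagonal entry of L is the vertex degree and each off-diagonal entry is -1 where an edge is present, 0 otherwise; in the order [0, 1, 2, 3, 4, 5, 6, 7, 8] the diagonal is [1, 1, 8, 1, 1, 1, 1, 1, 1]. The multiplicity of 0 as a Laplacian eigenvalue equals the number of connected components. There is one zero in the spectrum, matching the 1 component. By the matrix-tree theorem the graph has (1/9) * product of the nonzero eigenvalues = 1 spanning tree.

[0, 1, 1, 1, 1, 1, 1, 1, 9]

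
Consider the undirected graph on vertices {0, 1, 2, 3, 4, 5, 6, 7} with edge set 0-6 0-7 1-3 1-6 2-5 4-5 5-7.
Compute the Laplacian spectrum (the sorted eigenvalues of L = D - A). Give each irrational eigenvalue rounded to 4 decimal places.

[0, 0.1667, 0.7276, 1, 1.6353, 2.6729, 3.5643, 4.2332]

Each diagonal entry of L is the vertex degree and each off-diagonal entry is -1 where an edge is present, 0 otherwise; in the order [0, 1, 2, 3, 4, 5, 6, 7] the diagonal is [2, 2, 1, 1, 1, 3, 2, 2]. The multiplicity of 0 as a Laplacian eigenvalue equals the number of connected components. The single zero eigenvalue shows the graph is connected.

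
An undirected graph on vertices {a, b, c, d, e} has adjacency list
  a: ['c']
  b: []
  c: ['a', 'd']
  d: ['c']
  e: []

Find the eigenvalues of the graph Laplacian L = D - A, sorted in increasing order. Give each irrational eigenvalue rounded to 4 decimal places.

Reading degrees in the order [a, b, c, d, e] gives [1, 0, 2, 1, 0]; set D = diag(1, 0, 2, 1, 0) and form L = D - A. L is symmetric positive semidefinite, so every eigenvalue is real and nonnegative. The 3 zero eigenvalues correspond to the 3 connected components. There are 3 zeros in the spectrum, matching the 3 components.

[0, 0, 0, 1, 3]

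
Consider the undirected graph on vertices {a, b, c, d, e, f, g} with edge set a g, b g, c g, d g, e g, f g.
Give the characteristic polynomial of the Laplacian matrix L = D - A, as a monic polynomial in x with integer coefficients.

x^7 - 12x^6 + 45x^5 - 80x^4 + 75x^3 - 36x^2 + 7x

Each diagonal entry of L is the vertex degree and each off-diagonal entry is -1 where an edge is present, 0 otherwise; in the order [a, b, c, d, e, f, g] the diagonal is [1, 1, 1, 1, 1, 1, 6]. L has integer entries, so p(x) = det(xI - L) has integer coefficients. Expanding the determinant yields x^7 - 12x^6 + 45x^5 - 80x^4 + 75x^3 - 36x^2 + 7x. Since p(0) = det(-L) = 0, x divides p(x). The eigenvalues sum to 12, which equals trace(L) = 2|E|.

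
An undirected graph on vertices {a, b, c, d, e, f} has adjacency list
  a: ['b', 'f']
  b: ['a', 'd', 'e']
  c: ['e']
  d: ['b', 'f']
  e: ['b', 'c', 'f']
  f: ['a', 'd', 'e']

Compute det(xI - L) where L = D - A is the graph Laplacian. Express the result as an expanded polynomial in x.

With the vertex order [a, b, c, d, e, f], the degrees are [2, 3, 1, 2, 3, 3], giving D = diag(2, 3, 1, 2, 3, 3) and L = D - A. L has integer entries, so p(x) = det(xI - L) has integer coefficients. Expanding the determinant yields x^6 - 14x^5 + 73x^4 - 176x^3 + 192x^2 - 72x. Since p(0) = det(-L) = 0, x divides p(x). The eigenvalues sum to 14, which equals trace(L) = 2|E|.

x^6 - 14x^5 + 73x^4 - 176x^3 + 192x^2 - 72x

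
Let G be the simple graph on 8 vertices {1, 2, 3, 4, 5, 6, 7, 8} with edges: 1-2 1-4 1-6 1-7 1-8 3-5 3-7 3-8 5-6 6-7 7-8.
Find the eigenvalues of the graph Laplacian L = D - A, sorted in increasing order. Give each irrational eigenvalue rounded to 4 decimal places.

[0, 0.7467, 1, 1.9238, 2.7064, 4.1648, 5.2682, 6.1900]

Each diagonal entry of L is the vertex degree and each off-diagonal entry is -1 where an edge is present, 0 otherwise; in the order [1, 2, 3, 4, 5, 6, 7, 8] the diagonal is [5, 1, 3, 1, 2, 3, 4, 3]. Since every row of L sums to 0, the all-ones vector is in the kernel and 0 is an eigenvalue. The single zero eigenvalue shows the graph is connected. The eigenvalues sum to 22, which equals trace(L) = 2|E|.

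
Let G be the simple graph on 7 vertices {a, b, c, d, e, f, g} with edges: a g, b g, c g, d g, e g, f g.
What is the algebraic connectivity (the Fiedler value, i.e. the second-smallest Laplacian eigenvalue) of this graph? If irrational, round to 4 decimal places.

Each diagonal entry of L is the vertex degree and each off-diagonal entry is -1 where an edge is present, 0 otherwise; in the order [a, b, c, d, e, f, g] the diagonal is [1, 1, 1, 1, 1, 1, 6]. The sorted Laplacian eigenvalues are [0, 1, 1, 1, 1, 1, 7]; the algebraic connectivity is the second entry, 1. The eigenvalues sum to 12, which equals trace(L) = 2|E|.

1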